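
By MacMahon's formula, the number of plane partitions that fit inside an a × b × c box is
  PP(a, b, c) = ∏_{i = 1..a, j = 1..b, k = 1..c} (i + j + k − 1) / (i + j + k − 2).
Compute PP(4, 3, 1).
PP(4, 3, 1) = 35

Evaluate the triple product over i = 1..4, j = 1..3, k = 1..1. The factors are (2/1) · (3/2) · (4/3) · (3/2) · (4/3) · (5/4) · (4/3) · (5/4) · … (12 factors total). The numerators and denominators telescope so the product is an integer; carrying out the multiplication exactly gives PP(4, 3, 1) = 35.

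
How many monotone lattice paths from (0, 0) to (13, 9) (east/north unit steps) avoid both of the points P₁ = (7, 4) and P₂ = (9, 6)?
Number of paths = 239085

Inclusion–exclusion. Total paths: C(22, 13) = 497420. Through P₁: C(11, 7)·C(11, 6) = 152460. Through P₂: C(15, 9)·C(7, 4) = 175175. Since P₁ is strictly southwest of P₂, a monotone path through both must visit P₁ then P₂; paths through both = C(11, 7)·C(4, 2)·C(7, 4) = 69300. Avoid both = 497420 − 152460 − 175175 + 69300 = 239085.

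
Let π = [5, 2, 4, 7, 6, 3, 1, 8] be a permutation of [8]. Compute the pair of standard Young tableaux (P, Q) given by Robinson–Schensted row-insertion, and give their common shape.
P = [1, 3, 6, 8] / [2, 7] / [4] / [5];  Q = [1, 3, 4, 8] / [2, 5] / [6] / [7];  common shape = (4, 2, 1, 1)

Row-insert the values π_1, π_2, … into P one at a time, bumping the leftmost entry strictly greater than the inserted value down to the next row. The recording tableau Q records, in position (i, j), the step at which that cell was added to P.
  Insert 5 (step 1): P = [5];  Q = [1]
  Insert 2 (step 2): P = [2] / [5];  Q = [1] / [2]
  Insert 4 (step 3): P = [2, 4] / [5];  Q = [1, 3] / [2]
  Insert 7 (step 4): P = [2, 4, 7] / [5];  Q = [1, 3, 4] / [2]
  Insert 6 (step 5): P = [2, 4, 6] / [5, 7];  Q = [1, 3, 4] / [2, 5]
  Insert 3 (step 6): P = [2, 3, 6] / [4, 7] / [5];  Q = [1, 3, 4] / [2, 5] / [6]
  Insert 1 (step 7): P = [1, 3, 6] / [2, 7] / [4] / [5];  Q = [1, 3, 4] / [2, 5] / [6] / [7]
  Insert 8 (step 8): P = [1, 3, 6, 8] / [2, 7] / [4] / [5];  Q = [1, 3, 4, 8] / [2, 5] / [6] / [7]
Final shape: (4, 2, 1, 1).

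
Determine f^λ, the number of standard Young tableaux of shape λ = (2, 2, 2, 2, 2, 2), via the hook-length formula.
# SYT of shape (2, 2, 2, 2, 2, 2) = 132

Hook-length formula: f^λ = n! / Π hook(c), product over all cells c of the Young diagram. For λ = (2, 2, 2, 2, 2, 2), n = 12 boxes. Hook lengths by row (left-to-right, top-to-bottom): [7, 6]; [6, 5]; [5, 4]; [4, 3]; [3, 2]; [2, 1]. Product of hooks = 3628800. So f^λ = 12! / 3628800 = 479001600 / 3628800 = 132.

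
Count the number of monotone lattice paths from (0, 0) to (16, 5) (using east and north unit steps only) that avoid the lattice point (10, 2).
Number of paths = 14805

Total paths from (0, 0) to (16, 5): C(21, 16) = 20349. Paths through (10, 2): (paths (0, 0) → (10, 2)) × (paths (10, 2) → (16, 5)) = C(12, 10) · C(9, 6) = 66 · 84 = 5544. Avoidance count = 20349 − 5544 = 14805.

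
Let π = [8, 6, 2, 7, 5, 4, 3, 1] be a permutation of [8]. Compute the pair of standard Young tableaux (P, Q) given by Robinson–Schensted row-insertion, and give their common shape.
P = [1, 3] / [2, 7] / [4] / [5] / [6] / [8];  Q = [1, 4] / [2, 5] / [3] / [6] / [7] / [8];  common shape = (2, 2, 1, 1, 1, 1)

Row-insert the values π_1, π_2, … into P one at a time, bumping the leftmost entry strictly greater than the inserted value down to the next row. The recording tableau Q records, in position (i, j), the step at which that cell was added to P.
  Insert 8 (step 1): P = [8];  Q = [1]
  Insert 6 (step 2): P = [6] / [8];  Q = [1] / [2]
  Insert 2 (step 3): P = [2] / [6] / [8];  Q = [1] / [2] / [3]
  Insert 7 (step 4): P = [2, 7] / [6] / [8];  Q = [1, 4] / [2] / [3]
  Insert 5 (step 5): P = [2, 5] / [6, 7] / [8];  Q = [1, 4] / [2, 5] / [3]
  Insert 4 (step 6): P = [2, 4] / [5, 7] / [6] / [8];  Q = [1, 4] / [2, 5] / [3] / [6]
  Insert 3 (step 7): P = [2, 3] / [4, 7] / [5] / [6] / [8];  Q = [1, 4] / [2, 5] / [3] / [6] / [7]
  Insert 1 (step 8): P = [1, 3] / [2, 7] / [4] / [5] / [6] / [8];  Q = [1, 4] / [2, 5] / [3] / [6] / [7] / [8]
Final shape: (2, 2, 1, 1, 1, 1).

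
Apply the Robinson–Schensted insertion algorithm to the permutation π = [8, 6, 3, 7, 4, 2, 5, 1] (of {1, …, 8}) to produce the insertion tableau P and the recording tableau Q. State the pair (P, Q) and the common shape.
P = [1, 4, 5] / [2, 7] / [3] / [6] / [8];  Q = [1, 4, 7] / [2, 5] / [3] / [6] / [8];  common shape = (3, 2, 1, 1, 1)

Row-insert the values π_1, π_2, … into P one at a time, bumping the leftmost entry strictly greater than the inserted value down to the next row. The recording tableau Q records, in position (i, j), the step at which that cell was added to P.
  Insert 8 (step 1): P = [8];  Q = [1]
  Insert 6 (step 2): P = [6] / [8];  Q = [1] / [2]
  Insert 3 (step 3): P = [3] / [6] / [8];  Q = [1] / [2] / [3]
  Insert 7 (step 4): P = [3, 7] / [6] / [8];  Q = [1, 4] / [2] / [3]
  Insert 4 (step 5): P = [3, 4] / [6, 7] / [8];  Q = [1, 4] / [2, 5] / [3]
  Insert 2 (step 6): P = [2, 4] / [3, 7] / [6] / [8];  Q = [1, 4] / [2, 5] / [3] / [6]
  Insert 5 (step 7): P = [2, 4, 5] / [3, 7] / [6] / [8];  Q = [1, 4, 7] / [2, 5] / [3] / [6]
  Insert 1 (step 8): P = [1, 4, 5] / [2, 7] / [3] / [6] / [8];  Q = [1, 4, 7] / [2, 5] / [3] / [6] / [8]
Final shape: (3, 2, 1, 1, 1).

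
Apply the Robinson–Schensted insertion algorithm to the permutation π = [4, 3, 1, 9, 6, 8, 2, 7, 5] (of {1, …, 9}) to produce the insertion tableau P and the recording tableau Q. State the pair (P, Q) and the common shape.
P = [1, 2, 5] / [3, 6, 7] / [4, 8] / [9];  Q = [1, 4, 6] / [2, 5, 8] / [3, 7] / [9];  common shape = (3, 3, 2, 1)

Row-insert the values π_1, π_2, … into P one at a time, bumping the leftmost entry strictly greater than the inserted value down to the next row. The recording tableau Q records, in position (i, j), the step at which that cell was added to P.
  Insert 4 (step 1): P = [4];  Q = [1]
  Insert 3 (step 2): P = [3] / [4];  Q = [1] / [2]
  Insert 1 (step 3): P = [1] / [3] / [4];  Q = [1] / [2] / [3]
  Insert 9 (step 4): P = [1, 9] / [3] / [4];  Q = [1, 4] / [2] / [3]
  Insert 6 (step 5): P = [1, 6] / [3, 9] / [4];  Q = [1, 4] / [2, 5] / [3]
  Insert 8 (step 6): P = [1, 6, 8] / [3, 9] / [4];  Q = [1, 4, 6] / [2, 5] / [3]
  Insert 2 (step 7): P = [1, 2, 8] / [3, 6] / [4, 9];  Q = [1, 4, 6] / [2, 5] / [3, 7]
  Insert 7 (step 8): P = [1, 2, 7] / [3, 6, 8] / [4, 9];  Q = [1, 4, 6] / [2, 5, 8] / [3, 7]
  Insert 5 (step 9): P = [1, 2, 5] / [3, 6, 7] / [4, 8] / [9];  Q = [1, 4, 6] / [2, 5, 8] / [3, 7] / [9]
Final shape: (3, 3, 2, 1).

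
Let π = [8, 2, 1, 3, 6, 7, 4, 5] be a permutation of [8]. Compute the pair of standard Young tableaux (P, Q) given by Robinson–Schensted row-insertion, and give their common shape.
P = [1, 3, 4, 5] / [2, 6, 7] / [8];  Q = [1, 4, 5, 6] / [2, 7, 8] / [3];  common shape = (4, 3, 1)

Row-insert the values π_1, π_2, … into P one at a time, bumping the leftmost entry strictly greater than the inserted value down to the next row. The recording tableau Q records, in position (i, j), the step at which that cell was added to P.
  Insert 8 (step 1): P = [8];  Q = [1]
  Insert 2 (step 2): P = [2] / [8];  Q = [1] / [2]
  Insert 1 (step 3): P = [1] / [2] / [8];  Q = [1] / [2] / [3]
  Insert 3 (step 4): P = [1, 3] / [2] / [8];  Q = [1, 4] / [2] / [3]
  Insert 6 (step 5): P = [1, 3, 6] / [2] / [8];  Q = [1, 4, 5] / [2] / [3]
  Insert 7 (step 6): P = [1, 3, 6, 7] / [2] / [8];  Q = [1, 4, 5, 6] / [2] / [3]
  Insert 4 (step 7): P = [1, 3, 4, 7] / [2, 6] / [8];  Q = [1, 4, 5, 6] / [2, 7] / [3]
  Insert 5 (step 8): P = [1, 3, 4, 5] / [2, 6, 7] / [8];  Q = [1, 4, 5, 6] / [2, 7, 8] / [3]
Final shape: (4, 3, 1).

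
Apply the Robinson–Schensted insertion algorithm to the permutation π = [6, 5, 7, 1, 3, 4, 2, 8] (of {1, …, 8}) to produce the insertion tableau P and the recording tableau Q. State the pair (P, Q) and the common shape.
P = [1, 2, 4, 8] / [3, 7] / [5] / [6];  Q = [1, 3, 6, 8] / [2, 5] / [4] / [7];  common shape = (4, 2, 1, 1)

Row-insert the values π_1, π_2, … into P one at a time, bumping the leftmost entry strictly greater than the inserted value down to the next row. The recording tableau Q records, in position (i, j), the step at which that cell was added to P.
  Insert 6 (step 1): P = [6];  Q = [1]
  Insert 5 (step 2): P = [5] / [6];  Q = [1] / [2]
  Insert 7 (step 3): P = [5, 7] / [6];  Q = [1, 3] / [2]
  Insert 1 (step 4): P = [1, 7] / [5] / [6];  Q = [1, 3] / [2] / [4]
  Insert 3 (step 5): P = [1, 3] / [5, 7] / [6];  Q = [1, 3] / [2, 5] / [4]
  Insert 4 (step 6): P = [1, 3, 4] / [5, 7] / [6];  Q = [1, 3, 6] / [2, 5] / [4]
  Insert 2 (step 7): P = [1, 2, 4] / [3, 7] / [5] / [6];  Q = [1, 3, 6] / [2, 5] / [4] / [7]
  Insert 8 (step 8): P = [1, 2, 4, 8] / [3, 7] / [5] / [6];  Q = [1, 3, 6, 8] / [2, 5] / [4] / [7]
Final shape: (4, 2, 1, 1).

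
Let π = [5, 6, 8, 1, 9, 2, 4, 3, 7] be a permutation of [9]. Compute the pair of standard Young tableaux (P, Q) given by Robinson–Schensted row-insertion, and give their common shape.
P = [1, 2, 3, 7] / [4, 6, 8, 9] / [5];  Q = [1, 2, 3, 5] / [4, 6, 7, 9] / [8];  common shape = (4, 4, 1)

Row-insert the values π_1, π_2, … into P one at a time, bumping the leftmost entry strictly greater than the inserted value down to the next row. The recording tableau Q records, in position (i, j), the step at which that cell was added to P.
  Insert 5 (step 1): P = [5];  Q = [1]
  Insert 6 (step 2): P = [5, 6];  Q = [1, 2]
  Insert 8 (step 3): P = [5, 6, 8];  Q = [1, 2, 3]
  Insert 1 (step 4): P = [1, 6, 8] / [5];  Q = [1, 2, 3] / [4]
  Insert 9 (step 5): P = [1, 6, 8, 9] / [5];  Q = [1, 2, 3, 5] / [4]
  Insert 2 (step 6): P = [1, 2, 8, 9] / [5, 6];  Q = [1, 2, 3, 5] / [4, 6]
  Insert 4 (step 7): P = [1, 2, 4, 9] / [5, 6, 8];  Q = [1, 2, 3, 5] / [4, 6, 7]
  Insert 3 (step 8): P = [1, 2, 3, 9] / [4, 6, 8] / [5];  Q = [1, 2, 3, 5] / [4, 6, 7] / [8]
  Insert 7 (step 9): P = [1, 2, 3, 7] / [4, 6, 8, 9] / [5];  Q = [1, 2, 3, 5] / [4, 6, 7, 9] / [8]
Final shape: (4, 4, 1).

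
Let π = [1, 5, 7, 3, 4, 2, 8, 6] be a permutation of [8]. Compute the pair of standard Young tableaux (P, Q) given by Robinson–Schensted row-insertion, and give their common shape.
P = [1, 2, 4, 6] / [3, 7, 8] / [5];  Q = [1, 2, 3, 7] / [4, 5, 8] / [6];  common shape = (4, 3, 1)

Row-insert the values π_1, π_2, … into P one at a time, bumping the leftmost entry strictly greater than the inserted value down to the next row. The recording tableau Q records, in position (i, j), the step at which that cell was added to P.
  Insert 1 (step 1): P = [1];  Q = [1]
  Insert 5 (step 2): P = [1, 5];  Q = [1, 2]
  Insert 7 (step 3): P = [1, 5, 7];  Q = [1, 2, 3]
  Insert 3 (step 4): P = [1, 3, 7] / [5];  Q = [1, 2, 3] / [4]
  Insert 4 (step 5): P = [1, 3, 4] / [5, 7];  Q = [1, 2, 3] / [4, 5]
  Insert 2 (step 6): P = [1, 2, 4] / [3, 7] / [5];  Q = [1, 2, 3] / [4, 5] / [6]
  Insert 8 (step 7): P = [1, 2, 4, 8] / [3, 7] / [5];  Q = [1, 2, 3, 7] / [4, 5] / [6]
  Insert 6 (step 8): P = [1, 2, 4, 6] / [3, 7, 8] / [5];  Q = [1, 2, 3, 7] / [4, 5, 8] / [6]
Final shape: (4, 3, 1).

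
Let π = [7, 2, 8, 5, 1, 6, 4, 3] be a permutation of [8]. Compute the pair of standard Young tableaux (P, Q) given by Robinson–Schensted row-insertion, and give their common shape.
P = [1, 3, 6] / [2, 4] / [5, 8] / [7];  Q = [1, 3, 6] / [2, 4] / [5, 7] / [8];  common shape = (3, 2, 2, 1)

Row-insert the values π_1, π_2, … into P one at a time, bumping the leftmost entry strictly greater than the inserted value down to the next row. The recording tableau Q records, in position (i, j), the step at which that cell was added to P.
  Insert 7 (step 1): P = [7];  Q = [1]
  Insert 2 (step 2): P = [2] / [7];  Q = [1] / [2]
  Insert 8 (step 3): P = [2, 8] / [7];  Q = [1, 3] / [2]
  Insert 5 (step 4): P = [2, 5] / [7, 8];  Q = [1, 3] / [2, 4]
  Insert 1 (step 5): P = [1, 5] / [2, 8] / [7];  Q = [1, 3] / [2, 4] / [5]
  Insert 6 (step 6): P = [1, 5, 6] / [2, 8] / [7];  Q = [1, 3, 6] / [2, 4] / [5]
  Insert 4 (step 7): P = [1, 4, 6] / [2, 5] / [7, 8];  Q = [1, 3, 6] / [2, 4] / [5, 7]
  Insert 3 (step 8): P = [1, 3, 6] / [2, 4] / [5, 8] / [7];  Q = [1, 3, 6] / [2, 4] / [5, 7] / [8]
Final shape: (3, 2, 2, 1).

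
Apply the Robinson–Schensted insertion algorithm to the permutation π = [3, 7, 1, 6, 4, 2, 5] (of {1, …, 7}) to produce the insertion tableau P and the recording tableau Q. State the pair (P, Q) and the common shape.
P = [1, 2, 5] / [3, 4] / [6] / [7];  Q = [1, 2, 7] / [3, 4] / [5] / [6];  common shape = (3, 2, 1, 1)

Row-insert the values π_1, π_2, … into P one at a time, bumping the leftmost entry strictly greater than the inserted value down to the next row. The recording tableau Q records, in position (i, j), the step at which that cell was added to P.
  Insert 3 (step 1): P = [3];  Q = [1]
  Insert 7 (step 2): P = [3, 7];  Q = [1, 2]
  Insert 1 (step 3): P = [1, 7] / [3];  Q = [1, 2] / [3]
  Insert 6 (step 4): P = [1, 6] / [3, 7];  Q = [1, 2] / [3, 4]
  Insert 4 (step 5): P = [1, 4] / [3, 6] / [7];  Q = [1, 2] / [3, 4] / [5]
  Insert 2 (step 6): P = [1, 2] / [3, 4] / [6] / [7];  Q = [1, 2] / [3, 4] / [5] / [6]
  Insert 5 (step 7): P = [1, 2, 5] / [3, 4] / [6] / [7];  Q = [1, 2, 7] / [3, 4] / [5] / [6]
Final shape: (3, 2, 1, 1).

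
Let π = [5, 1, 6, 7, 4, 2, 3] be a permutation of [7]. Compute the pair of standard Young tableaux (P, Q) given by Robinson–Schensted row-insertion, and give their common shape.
P = [1, 2, 3] / [4, 6, 7] / [5];  Q = [1, 3, 4] / [2, 5, 7] / [6];  common shape = (3, 3, 1)

Row-insert the values π_1, π_2, … into P one at a time, bumping the leftmost entry strictly greater than the inserted value down to the next row. The recording tableau Q records, in position (i, j), the step at which that cell was added to P.
  Insert 5 (step 1): P = [5];  Q = [1]
  Insert 1 (step 2): P = [1] / [5];  Q = [1] / [2]
  Insert 6 (step 3): P = [1, 6] / [5];  Q = [1, 3] / [2]
  Insert 7 (step 4): P = [1, 6, 7] / [5];  Q = [1, 3, 4] / [2]
  Insert 4 (step 5): P = [1, 4, 7] / [5, 6];  Q = [1, 3, 4] / [2, 5]
  Insert 2 (step 6): P = [1, 2, 7] / [4, 6] / [5];  Q = [1, 3, 4] / [2, 5] / [6]
  Insert 3 (step 7): P = [1, 2, 3] / [4, 6, 7] / [5];  Q = [1, 3, 4] / [2, 5, 7] / [6]
Final shape: (3, 3, 1).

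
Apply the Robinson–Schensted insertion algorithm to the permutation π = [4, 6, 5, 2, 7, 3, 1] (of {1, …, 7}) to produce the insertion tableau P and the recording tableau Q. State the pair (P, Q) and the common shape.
P = [1, 3, 7] / [2, 5] / [4] / [6];  Q = [1, 2, 5] / [3, 6] / [4] / [7];  common shape = (3, 2, 1, 1)

Row-insert the values π_1, π_2, … into P one at a time, bumping the leftmost entry strictly greater than the inserted value down to the next row. The recording tableau Q records, in position (i, j), the step at which that cell was added to P.
  Insert 4 (step 1): P = [4];  Q = [1]
  Insert 6 (step 2): P = [4, 6];  Q = [1, 2]
  Insert 5 (step 3): P = [4, 5] / [6];  Q = [1, 2] / [3]
  Insert 2 (step 4): P = [2, 5] / [4] / [6];  Q = [1, 2] / [3] / [4]
  Insert 7 (step 5): P = [2, 5, 7] / [4] / [6];  Q = [1, 2, 5] / [3] / [4]
  Insert 3 (step 6): P = [2, 3, 7] / [4, 5] / [6];  Q = [1, 2, 5] / [3, 6] / [4]
  Insert 1 (step 7): P = [1, 3, 7] / [2, 5] / [4] / [6];  Q = [1, 2, 5] / [3, 6] / [4] / [7]
Final shape: (3, 2, 1, 1).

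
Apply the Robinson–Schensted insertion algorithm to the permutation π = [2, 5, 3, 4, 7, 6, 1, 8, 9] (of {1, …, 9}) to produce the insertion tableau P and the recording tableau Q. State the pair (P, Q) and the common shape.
P = [1, 3, 4, 6, 8, 9] / [2, 7] / [5];  Q = [1, 2, 4, 5, 8, 9] / [3, 6] / [7];  common shape = (6, 2, 1)

Row-insert the values π_1, π_2, … into P one at a time, bumping the leftmost entry strictly greater than the inserted value down to the next row. The recording tableau Q records, in position (i, j), the step at which that cell was added to P.
  Insert 2 (step 1): P = [2];  Q = [1]
  Insert 5 (step 2): P = [2, 5];  Q = [1, 2]
  Insert 3 (step 3): P = [2, 3] / [5];  Q = [1, 2] / [3]
  Insert 4 (step 4): P = [2, 3, 4] / [5];  Q = [1, 2, 4] / [3]
  Insert 7 (step 5): P = [2, 3, 4, 7] / [5];  Q = [1, 2, 4, 5] / [3]
  Insert 6 (step 6): P = [2, 3, 4, 6] / [5, 7];  Q = [1, 2, 4, 5] / [3, 6]
  Insert 1 (step 7): P = [1, 3, 4, 6] / [2, 7] / [5];  Q = [1, 2, 4, 5] / [3, 6] / [7]
  Insert 8 (step 8): P = [1, 3, 4, 6, 8] / [2, 7] / [5];  Q = [1, 2, 4, 5, 8] / [3, 6] / [7]
  Insert 9 (step 9): P = [1, 3, 4, 6, 8, 9] / [2, 7] / [5];  Q = [1, 2, 4, 5, 8, 9] / [3, 6] / [7]
Final shape: (6, 2, 1).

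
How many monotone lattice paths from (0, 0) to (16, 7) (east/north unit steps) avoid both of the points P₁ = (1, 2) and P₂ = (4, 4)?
Number of paths = 180445

Inclusion–exclusion. Total paths: C(23, 16) = 245157. Through P₁: C(3, 1)·C(20, 15) = 46512. Through P₂: C(8, 4)·C(15, 12) = 31850. Since P₁ is strictly southwest of P₂, a monotone path through both must visit P₁ then P₂; paths through both = C(3, 1)·C(5, 3)·C(15, 12) = 13650. Avoid both = 245157 − 46512 − 31850 + 13650 = 180445.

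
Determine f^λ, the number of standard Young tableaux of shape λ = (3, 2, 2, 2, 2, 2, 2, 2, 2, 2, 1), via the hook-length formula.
# SYT of shape (3, 2, 2, 2, 2, 2, 2, 2, 2, 2, 1) = 1085280

Hook-length formula: f^λ = n! / Π hook(c), product over all cells c of the Young diagram. For λ = (3, 2, 2, 2, 2, 2, 2, 2, 2, 2, 1), n = 22 boxes. Hook lengths by row (left-to-right, top-to-bottom): [13, 11, 1]; [11, 9]; [10, 8]; [9, 7]; [8, 6]; [7, 5]; [6, 4]; [5, 3]; [4, 2]; [3, 1]; [1]. Product of hooks = 1035678099456000. So f^λ = 22! / 1035678099456000 = 1124000727777607680000 / 1035678099456000 = 1085280.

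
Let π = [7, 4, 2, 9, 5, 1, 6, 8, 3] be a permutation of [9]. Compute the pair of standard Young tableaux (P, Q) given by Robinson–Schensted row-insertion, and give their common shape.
P = [1, 3, 6, 8] / [2, 5] / [4, 9] / [7];  Q = [1, 4, 7, 8] / [2, 5] / [3, 9] / [6];  common shape = (4, 2, 2, 1)

Row-insert the values π_1, π_2, … into P one at a time, bumping the leftmost entry strictly greater than the inserted value down to the next row. The recording tableau Q records, in position (i, j), the step at which that cell was added to P.
  Insert 7 (step 1): P = [7];  Q = [1]
  Insert 4 (step 2): P = [4] / [7];  Q = [1] / [2]
  Insert 2 (step 3): P = [2] / [4] / [7];  Q = [1] / [2] / [3]
  Insert 9 (step 4): P = [2, 9] / [4] / [7];  Q = [1, 4] / [2] / [3]
  Insert 5 (step 5): P = [2, 5] / [4, 9] / [7];  Q = [1, 4] / [2, 5] / [3]
  Insert 1 (step 6): P = [1, 5] / [2, 9] / [4] / [7];  Q = [1, 4] / [2, 5] / [3] / [6]
  Insert 6 (step 7): P = [1, 5, 6] / [2, 9] / [4] / [7];  Q = [1, 4, 7] / [2, 5] / [3] / [6]
  Insert 8 (step 8): P = [1, 5, 6, 8] / [2, 9] / [4] / [7];  Q = [1, 4, 7, 8] / [2, 5] / [3] / [6]
  Insert 3 (step 9): P = [1, 3, 6, 8] / [2, 5] / [4, 9] / [7];  Q = [1, 4, 7, 8] / [2, 5] / [3, 9] / [6]
Final shape: (4, 2, 2, 1).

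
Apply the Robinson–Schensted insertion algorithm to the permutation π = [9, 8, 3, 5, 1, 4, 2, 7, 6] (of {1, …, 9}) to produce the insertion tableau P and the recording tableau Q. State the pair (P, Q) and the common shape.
P = [1, 2, 6] / [3, 4, 7] / [5] / [8] / [9];  Q = [1, 4, 8] / [2, 6, 9] / [3] / [5] / [7];  common shape = (3, 3, 1, 1, 1)

Row-insert the values π_1, π_2, … into P one at a time, bumping the leftmost entry strictly greater than the inserted value down to the next row. The recording tableau Q records, in position (i, j), the step at which that cell was added to P.
  Insert 9 (step 1): P = [9];  Q = [1]
  Insert 8 (step 2): P = [8] / [9];  Q = [1] / [2]
  Insert 3 (step 3): P = [3] / [8] / [9];  Q = [1] / [2] / [3]
  Insert 5 (step 4): P = [3, 5] / [8] / [9];  Q = [1, 4] / [2] / [3]
  Insert 1 (step 5): P = [1, 5] / [3] / [8] / [9];  Q = [1, 4] / [2] / [3] / [5]
  Insert 4 (step 6): P = [1, 4] / [3, 5] / [8] / [9];  Q = [1, 4] / [2, 6] / [3] / [5]
  Insert 2 (step 7): P = [1, 2] / [3, 4] / [5] / [8] / [9];  Q = [1, 4] / [2, 6] / [3] / [5] / [7]
  Insert 7 (step 8): P = [1, 2, 7] / [3, 4] / [5] / [8] / [9];  Q = [1, 4, 8] / [2, 6] / [3] / [5] / [7]
  Insert 6 (step 9): P = [1, 2, 6] / [3, 4, 7] / [5] / [8] / [9];  Q = [1, 4, 8] / [2, 6, 9] / [3] / [5] / [7]
Final shape: (3, 3, 1, 1, 1).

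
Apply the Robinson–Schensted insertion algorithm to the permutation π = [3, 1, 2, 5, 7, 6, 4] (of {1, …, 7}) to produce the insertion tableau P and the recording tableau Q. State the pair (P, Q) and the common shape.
P = [1, 2, 4, 6] / [3, 5] / [7];  Q = [1, 3, 4, 5] / [2, 6] / [7];  common shape = (4, 2, 1)

Row-insert the values π_1, π_2, … into P one at a time, bumping the leftmost entry strictly greater than the inserted value down to the next row. The recording tableau Q records, in position (i, j), the step at which that cell was added to P.
  Insert 3 (step 1): P = [3];  Q = [1]
  Insert 1 (step 2): P = [1] / [3];  Q = [1] / [2]
  Insert 2 (step 3): P = [1, 2] / [3];  Q = [1, 3] / [2]
  Insert 5 (step 4): P = [1, 2, 5] / [3];  Q = [1, 3, 4] / [2]
  Insert 7 (step 5): P = [1, 2, 5, 7] / [3];  Q = [1, 3, 4, 5] / [2]
  Insert 6 (step 6): P = [1, 2, 5, 6] / [3, 7];  Q = [1, 3, 4, 5] / [2, 6]
  Insert 4 (step 7): P = [1, 2, 4, 6] / [3, 5] / [7];  Q = [1, 3, 4, 5] / [2, 6] / [7]
Final shape: (4, 2, 1).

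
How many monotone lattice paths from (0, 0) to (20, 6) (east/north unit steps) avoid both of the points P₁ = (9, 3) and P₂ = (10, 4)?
Number of paths = 113124

Inclusion–exclusion. Total paths: C(26, 20) = 230230. Through P₁: C(12, 9)·C(14, 11) = 80080. Through P₂: C(14, 10)·C(12, 10) = 66066. Since P₁ is strictly southwest of P₂, a monotone path through both must visit P₁ then P₂; paths through both = C(12, 9)·C(2, 1)·C(12, 10) = 29040. Avoid both = 230230 − 80080 − 66066 + 29040 = 113124.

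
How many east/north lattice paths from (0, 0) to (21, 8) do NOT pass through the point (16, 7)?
Number of paths = 2821203

Total paths from (0, 0) to (21, 8): C(29, 21) = 4292145. Paths through (16, 7): (paths (0, 0) → (16, 7)) × (paths (16, 7) → (21, 8)) = C(23, 16) · C(6, 5) = 245157 · 6 = 1470942. Avoidance count = 4292145 − 1470942 = 2821203.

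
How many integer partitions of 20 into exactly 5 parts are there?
p(20, 5 parts) = 84

Partitions of n into exactly k parts are in bijection with partitions of n − k into at most k parts (subtract 1 from each part). So p(20, exactly 5) = p(15, parts ≤ 5). Computing via the recurrence p(m, j) = p(m, j−1) + p(m−j, j) gives 84.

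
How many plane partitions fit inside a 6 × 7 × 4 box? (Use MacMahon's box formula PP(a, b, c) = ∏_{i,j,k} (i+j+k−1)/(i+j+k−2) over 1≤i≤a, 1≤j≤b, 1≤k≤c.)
PP(6, 7, 4) = 12544848030

Evaluate the triple product over i = 1..6, j = 1..7, k = 1..4. The factors are (2/1) · (3/2) · (4/3) · (5/4) · (3/2) · (4/3) · (5/4) · (6/5) · … (168 factors total). The numerators and denominators telescope so the product is an integer; carrying out the multiplication exactly gives PP(6, 7, 4) = 12544848030.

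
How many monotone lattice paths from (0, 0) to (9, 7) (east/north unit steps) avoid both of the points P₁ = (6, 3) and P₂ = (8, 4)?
Number of paths = 7528

Inclusion–exclusion. Total paths: C(16, 9) = 11440. Through P₁: C(9, 6)·C(7, 3) = 2940. Through P₂: C(12, 8)·C(4, 1) = 1980. Since P₁ is strictly southwest of P₂, a monotone path through both must visit P₁ then P₂; paths through both = C(9, 6)·C(3, 2)·C(4, 1) = 1008. Avoid both = 11440 − 2940 − 1980 + 1008 = 7528.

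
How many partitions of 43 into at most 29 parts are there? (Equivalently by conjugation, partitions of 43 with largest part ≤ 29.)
p(43, parts ≤ 29) = 62888

Use the recurrence p(n, m) = p(n, m−1) + p(n−m, m): either the largest part is < m (count p(n, m−1)) or the largest part is exactly m (remove one copy of m, count p(n−m, m)). With p(0, ·) = 1 this gives p(43, parts ≤ 29) = 62888. (By conjugating Young diagrams, this also counts partitions of 43 into at most 29 parts.)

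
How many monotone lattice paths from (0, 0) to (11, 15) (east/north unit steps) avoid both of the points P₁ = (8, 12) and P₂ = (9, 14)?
Number of paths = 3888920

Inclusion–exclusion. Total paths: C(26, 11) = 7726160. Through P₁: C(20, 8)·C(6, 3) = 2519400. Through P₂: C(23, 9)·C(3, 2) = 2451570. Since P₁ is strictly southwest of P₂, a monotone path through both must visit P₁ then P₂; paths through both = C(20, 8)·C(3, 1)·C(3, 2) = 1133730. Avoid both = 7726160 − 2519400 − 2451570 + 1133730 = 3888920.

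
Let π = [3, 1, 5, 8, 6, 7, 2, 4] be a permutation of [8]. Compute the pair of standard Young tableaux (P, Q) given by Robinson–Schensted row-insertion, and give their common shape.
P = [1, 2, 4, 7] / [3, 5, 6] / [8];  Q = [1, 3, 4, 6] / [2, 5, 8] / [7];  common shape = (4, 3, 1)

Row-insert the values π_1, π_2, … into P one at a time, bumping the leftmost entry strictly greater than the inserted value down to the next row. The recording tableau Q records, in position (i, j), the step at which that cell was added to P.
  Insert 3 (step 1): P = [3];  Q = [1]
  Insert 1 (step 2): P = [1] / [3];  Q = [1] / [2]
  Insert 5 (step 3): P = [1, 5] / [3];  Q = [1, 3] / [2]
  Insert 8 (step 4): P = [1, 5, 8] / [3];  Q = [1, 3, 4] / [2]
  Insert 6 (step 5): P = [1, 5, 6] / [3, 8];  Q = [1, 3, 4] / [2, 5]
  Insert 7 (step 6): P = [1, 5, 6, 7] / [3, 8];  Q = [1, 3, 4, 6] / [2, 5]
  Insert 2 (step 7): P = [1, 2, 6, 7] / [3, 5] / [8];  Q = [1, 3, 4, 6] / [2, 5] / [7]
  Insert 4 (step 8): P = [1, 2, 4, 7] / [3, 5, 6] / [8];  Q = [1, 3, 4, 6] / [2, 5, 8] / [7]
Final shape: (4, 3, 1).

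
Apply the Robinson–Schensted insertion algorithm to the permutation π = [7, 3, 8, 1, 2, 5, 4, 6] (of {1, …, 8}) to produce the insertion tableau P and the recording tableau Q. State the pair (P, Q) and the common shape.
P = [1, 2, 4, 6] / [3, 5] / [7, 8];  Q = [1, 3, 6, 8] / [2, 5] / [4, 7];  common shape = (4, 2, 2)

Row-insert the values π_1, π_2, … into P one at a time, bumping the leftmost entry strictly greater than the inserted value down to the next row. The recording tableau Q records, in position (i, j), the step at which that cell was added to P.
  Insert 7 (step 1): P = [7];  Q = [1]
  Insert 3 (step 2): P = [3] / [7];  Q = [1] / [2]
  Insert 8 (step 3): P = [3, 8] / [7];  Q = [1, 3] / [2]
  Insert 1 (step 4): P = [1, 8] / [3] / [7];  Q = [1, 3] / [2] / [4]
  Insert 2 (step 5): P = [1, 2] / [3, 8] / [7];  Q = [1, 3] / [2, 5] / [4]
  Insert 5 (step 6): P = [1, 2, 5] / [3, 8] / [7];  Q = [1, 3, 6] / [2, 5] / [4]
  Insert 4 (step 7): P = [1, 2, 4] / [3, 5] / [7, 8];  Q = [1, 3, 6] / [2, 5] / [4, 7]
  Insert 6 (step 8): P = [1, 2, 4, 6] / [3, 5] / [7, 8];  Q = [1, 3, 6, 8] / [2, 5] / [4, 7]
Final shape: (4, 2, 2).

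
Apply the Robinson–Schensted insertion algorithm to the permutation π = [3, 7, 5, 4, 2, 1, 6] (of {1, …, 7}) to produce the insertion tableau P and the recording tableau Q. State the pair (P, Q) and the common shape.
P = [1, 4, 6] / [2] / [3] / [5] / [7];  Q = [1, 2, 7] / [3] / [4] / [5] / [6];  common shape = (3, 1, 1, 1, 1)

Row-insert the values π_1, π_2, … into P one at a time, bumping the leftmost entry strictly greater than the inserted value down to the next row. The recording tableau Q records, in position (i, j), the step at which that cell was added to P.
  Insert 3 (step 1): P = [3];  Q = [1]
  Insert 7 (step 2): P = [3, 7];  Q = [1, 2]
  Insert 5 (step 3): P = [3, 5] / [7];  Q = [1, 2] / [3]
  Insert 4 (step 4): P = [3, 4] / [5] / [7];  Q = [1, 2] / [3] / [4]
  Insert 2 (step 5): P = [2, 4] / [3] / [5] / [7];  Q = [1, 2] / [3] / [4] / [5]
  Insert 1 (step 6): P = [1, 4] / [2] / [3] / [5] / [7];  Q = [1, 2] / [3] / [4] / [5] / [6]
  Insert 6 (step 7): P = [1, 4, 6] / [2] / [3] / [5] / [7];  Q = [1, 2, 7] / [3] / [4] / [5] / [6]
Final shape: (3, 1, 1, 1, 1).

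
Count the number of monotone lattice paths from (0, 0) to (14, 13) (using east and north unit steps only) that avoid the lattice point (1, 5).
Number of paths = 18837360

Total paths from (0, 0) to (14, 13): C(27, 14) = 20058300. Paths through (1, 5): (paths (0, 0) → (1, 5)) × (paths (1, 5) → (14, 13)) = C(6, 1) · C(21, 13) = 6 · 203490 = 1220940. Avoidance count = 20058300 − 1220940 = 18837360.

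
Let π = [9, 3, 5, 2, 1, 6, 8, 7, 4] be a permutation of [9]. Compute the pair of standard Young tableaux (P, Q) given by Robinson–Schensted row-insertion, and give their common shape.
P = [1, 4, 6, 7] / [2, 5] / [3, 8] / [9];  Q = [1, 3, 6, 7] / [2, 8] / [4, 9] / [5];  common shape = (4, 2, 2, 1)

Row-insert the values π_1, π_2, … into P one at a time, bumping the leftmost entry strictly greater than the inserted value down to the next row. The recording tableau Q records, in position (i, j), the step at which that cell was added to P.
  Insert 9 (step 1): P = [9];  Q = [1]
  Insert 3 (step 2): P = [3] / [9];  Q = [1] / [2]
  Insert 5 (step 3): P = [3, 5] / [9];  Q = [1, 3] / [2]
  Insert 2 (step 4): P = [2, 5] / [3] / [9];  Q = [1, 3] / [2] / [4]
  Insert 1 (step 5): P = [1, 5] / [2] / [3] / [9];  Q = [1, 3] / [2] / [4] / [5]
  Insert 6 (step 6): P = [1, 5, 6] / [2] / [3] / [9];  Q = [1, 3, 6] / [2] / [4] / [5]
  Insert 8 (step 7): P = [1, 5, 6, 8] / [2] / [3] / [9];  Q = [1, 3, 6, 7] / [2] / [4] / [5]
  Insert 7 (step 8): P = [1, 5, 6, 7] / [2, 8] / [3] / [9];  Q = [1, 3, 6, 7] / [2, 8] / [4] / [5]
  Insert 4 (step 9): P = [1, 4, 6, 7] / [2, 5] / [3, 8] / [9];  Q = [1, 3, 6, 7] / [2, 8] / [4, 9] / [5]
Final shape: (4, 2, 2, 1).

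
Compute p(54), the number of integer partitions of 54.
p(54) = 386155

Compute p(n) via the recurrence p(n, m) = p(n, m−1) + p(n−m, m), where p(n, m) counts partitions of n with all parts ≤ m and p(n) = p(n, n). The base cases are p(0, m) = 1 and p(n, 0) = 0 for n > 0. Filling the table yields p(54) = 386155. (Euler's pentagonal recurrence is an alternative.)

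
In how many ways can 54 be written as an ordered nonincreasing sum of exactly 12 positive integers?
p(54, 12 parts) = 31570

Partitions of n into exactly k parts are in bijection with partitions of n − k into at most k parts (subtract 1 from each part). So p(54, exactly 12) = p(42, parts ≤ 12). Computing via the recurrence p(m, j) = p(m, j−1) + p(m−j, j) gives 31570.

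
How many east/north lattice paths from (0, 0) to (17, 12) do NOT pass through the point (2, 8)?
Number of paths = 51721515

Total paths from (0, 0) to (17, 12): C(29, 17) = 51895935. Paths through (2, 8): (paths (0, 0) → (2, 8)) × (paths (2, 8) → (17, 12)) = C(10, 2) · C(19, 15) = 45 · 3876 = 174420. Avoidance count = 51895935 − 174420 = 51721515.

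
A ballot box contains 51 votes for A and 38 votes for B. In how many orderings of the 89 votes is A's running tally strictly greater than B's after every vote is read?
Strict-lead orderings = 2972221065238567530640824

Total orderings of the 89 votes with 51 for A: C(89, 51) = 20348282677402500786694872. By the Bertrand ballot formula (Cycle Lemma / reflection principle), the number of orderings in which A is strictly ahead of B throughout is (p − q)/(p + q) · C(p + q, p) = (51 − 38)/(51 + 38) · 20348282677402500786694872 = 2972221065238567530640824.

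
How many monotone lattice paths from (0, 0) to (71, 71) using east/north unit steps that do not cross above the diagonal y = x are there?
C_71 = 5175569924646105559418940193995065716350

These NE paths below the diagonal are counted by the Catalan number C_n = (1/(n + 1)) · C(2n, n). For n = 71: C_71 = (1/72) · C(142, 71) = 372641034574519600278163693967644731577200/72 = 5175569924646105559418940193995065716350.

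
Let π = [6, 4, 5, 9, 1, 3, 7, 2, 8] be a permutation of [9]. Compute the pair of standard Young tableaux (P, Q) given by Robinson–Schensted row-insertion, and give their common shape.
P = [1, 2, 7, 8] / [3, 5, 9] / [4] / [6];  Q = [1, 3, 4, 9] / [2, 6, 7] / [5] / [8];  common shape = (4, 3, 1, 1)

Row-insert the values π_1, π_2, … into P one at a time, bumping the leftmost entry strictly greater than the inserted value down to the next row. The recording tableau Q records, in position (i, j), the step at which that cell was added to P.
  Insert 6 (step 1): P = [6];  Q = [1]
  Insert 4 (step 2): P = [4] / [6];  Q = [1] / [2]
  Insert 5 (step 3): P = [4, 5] / [6];  Q = [1, 3] / [2]
  Insert 9 (step 4): P = [4, 5, 9] / [6];  Q = [1, 3, 4] / [2]
  Insert 1 (step 5): P = [1, 5, 9] / [4] / [6];  Q = [1, 3, 4] / [2] / [5]
  Insert 3 (step 6): P = [1, 3, 9] / [4, 5] / [6];  Q = [1, 3, 4] / [2, 6] / [5]
  Insert 7 (step 7): P = [1, 3, 7] / [4, 5, 9] / [6];  Q = [1, 3, 4] / [2, 6, 7] / [5]
  Insert 2 (step 8): P = [1, 2, 7] / [3, 5, 9] / [4] / [6];  Q = [1, 3, 4] / [2, 6, 7] / [5] / [8]
  Insert 8 (step 9): P = [1, 2, 7, 8] / [3, 5, 9] / [4] / [6];  Q = [1, 3, 4, 9] / [2, 6, 7] / [5] / [8]
Final shape: (4, 3, 1, 1).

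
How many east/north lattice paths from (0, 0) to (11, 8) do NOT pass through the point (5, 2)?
Number of paths = 56178

Total paths from (0, 0) to (11, 8): C(19, 11) = 75582. Paths through (5, 2): (paths (0, 0) → (5, 2)) × (paths (5, 2) → (11, 8)) = C(7, 5) · C(12, 6) = 21 · 924 = 19404. Avoidance count = 75582 − 19404 = 56178.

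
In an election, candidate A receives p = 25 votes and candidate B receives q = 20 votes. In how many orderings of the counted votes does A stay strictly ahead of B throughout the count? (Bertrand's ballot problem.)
Strict-lead orderings = 352207870014

Total orderings of the 45 votes with 25 for A: C(45, 25) = 3169870830126. By the Bertrand ballot formula (Cycle Lemma / reflection principle), the number of orderings in which A is strictly ahead of B throughout is (p − q)/(p + q) · C(p + q, p) = (25 − 20)/(25 + 20) · 3169870830126 = 352207870014.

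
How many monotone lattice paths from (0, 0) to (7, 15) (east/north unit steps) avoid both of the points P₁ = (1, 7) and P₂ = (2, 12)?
Number of paths = 144112

Inclusion–exclusion. Total paths: C(22, 7) = 170544. Through P₁: C(8, 1)·C(14, 6) = 24024. Through P₂: C(14, 2)·C(8, 5) = 5096. Since P₁ is strictly southwest of P₂, a monotone path through both must visit P₁ then P₂; paths through both = C(8, 1)·C(6, 1)·C(8, 5) = 2688. Avoid both = 170544 − 24024 − 5096 + 2688 = 144112.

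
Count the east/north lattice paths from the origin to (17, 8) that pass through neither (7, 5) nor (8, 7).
Number of paths = 814473

Inclusion–exclusion. Total paths: C(25, 17) = 1081575. Through P₁: C(12, 7)·C(13, 10) = 226512. Through P₂: C(15, 8)·C(10, 9) = 64350. Since P₁ is strictly southwest of P₂, a monotone path through both must visit P₁ then P₂; paths through both = C(12, 7)·C(3, 1)·C(10, 9) = 23760. Avoid both = 1081575 − 226512 − 64350 + 23760 = 814473.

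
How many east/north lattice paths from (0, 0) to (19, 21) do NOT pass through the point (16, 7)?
Number of paths = 131115701640

Total paths from (0, 0) to (19, 21): C(40, 19) = 131282408400. Paths through (16, 7): (paths (0, 0) → (16, 7)) × (paths (16, 7) → (19, 21)) = C(23, 16) · C(17, 3) = 245157 · 680 = 166706760. Avoidance count = 131282408400 − 166706760 = 131115701640.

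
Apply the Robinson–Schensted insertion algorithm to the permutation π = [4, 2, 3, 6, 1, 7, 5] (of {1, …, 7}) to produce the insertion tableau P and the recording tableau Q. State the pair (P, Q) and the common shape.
P = [1, 3, 5, 7] / [2, 6] / [4];  Q = [1, 3, 4, 6] / [2, 7] / [5];  common shape = (4, 2, 1)

Row-insert the values π_1, π_2, … into P one at a time, bumping the leftmost entry strictly greater than the inserted value down to the next row. The recording tableau Q records, in position (i, j), the step at which that cell was added to P.
  Insert 4 (step 1): P = [4];  Q = [1]
  Insert 2 (step 2): P = [2] / [4];  Q = [1] / [2]
  Insert 3 (step 3): P = [2, 3] / [4];  Q = [1, 3] / [2]
  Insert 6 (step 4): P = [2, 3, 6] / [4];  Q = [1, 3, 4] / [2]
  Insert 1 (step 5): P = [1, 3, 6] / [2] / [4];  Q = [1, 3, 4] / [2] / [5]
  Insert 7 (step 6): P = [1, 3, 6, 7] / [2] / [4];  Q = [1, 3, 4, 6] / [2] / [5]
  Insert 5 (step 7): P = [1, 3, 5, 7] / [2, 6] / [4];  Q = [1, 3, 4, 6] / [2, 7] / [5]
Final shape: (4, 2, 1).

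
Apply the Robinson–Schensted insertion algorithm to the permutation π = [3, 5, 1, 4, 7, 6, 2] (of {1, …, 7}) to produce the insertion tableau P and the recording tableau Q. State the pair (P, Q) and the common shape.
P = [1, 2, 6] / [3, 4, 7] / [5];  Q = [1, 2, 5] / [3, 4, 6] / [7];  common shape = (3, 3, 1)

Row-insert the values π_1, π_2, … into P one at a time, bumping the leftmost entry strictly greater than the inserted value down to the next row. The recording tableau Q records, in position (i, j), the step at which that cell was added to P.
  Insert 3 (step 1): P = [3];  Q = [1]
  Insert 5 (step 2): P = [3, 5];  Q = [1, 2]
  Insert 1 (step 3): P = [1, 5] / [3];  Q = [1, 2] / [3]
  Insert 4 (step 4): P = [1, 4] / [3, 5];  Q = [1, 2] / [3, 4]
  Insert 7 (step 5): P = [1, 4, 7] / [3, 5];  Q = [1, 2, 5] / [3, 4]
  Insert 6 (step 6): P = [1, 4, 6] / [3, 5, 7];  Q = [1, 2, 5] / [3, 4, 6]
  Insert 2 (step 7): P = [1, 2, 6] / [3, 4, 7] / [5];  Q = [1, 2, 5] / [3, 4, 6] / [7]
Final shape: (3, 3, 1).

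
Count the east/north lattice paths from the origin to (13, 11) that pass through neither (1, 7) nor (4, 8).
Number of paths = 2379724

Inclusion–exclusion. Total paths: C(24, 13) = 2496144. Through P₁: C(8, 1)·C(16, 12) = 14560. Through P₂: C(12, 4)·C(12, 9) = 108900. Since P₁ is strictly southwest of P₂, a monotone path through both must visit P₁ then P₂; paths through both = C(8, 1)·C(4, 3)·C(12, 9) = 7040. Avoid both = 2496144 − 14560 − 108900 + 7040 = 2379724.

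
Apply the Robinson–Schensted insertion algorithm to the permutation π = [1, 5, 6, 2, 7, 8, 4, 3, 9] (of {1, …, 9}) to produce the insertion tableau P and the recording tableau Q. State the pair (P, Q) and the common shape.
P = [1, 2, 3, 7, 8, 9] / [4, 6] / [5];  Q = [1, 2, 3, 5, 6, 9] / [4, 7] / [8];  common shape = (6, 2, 1)

Row-insert the values π_1, π_2, … into P one at a time, bumping the leftmost entry strictly greater than the inserted value down to the next row. The recording tableau Q records, in position (i, j), the step at which that cell was added to P.
  Insert 1 (step 1): P = [1];  Q = [1]
  Insert 5 (step 2): P = [1, 5];  Q = [1, 2]
  Insert 6 (step 3): P = [1, 5, 6];  Q = [1, 2, 3]
  Insert 2 (step 4): P = [1, 2, 6] / [5];  Q = [1, 2, 3] / [4]
  Insert 7 (step 5): P = [1, 2, 6, 7] / [5];  Q = [1, 2, 3, 5] / [4]
  Insert 8 (step 6): P = [1, 2, 6, 7, 8] / [5];  Q = [1, 2, 3, 5, 6] / [4]
  Insert 4 (step 7): P = [1, 2, 4, 7, 8] / [5, 6];  Q = [1, 2, 3, 5, 6] / [4, 7]
  Insert 3 (step 8): P = [1, 2, 3, 7, 8] / [4, 6] / [5];  Q = [1, 2, 3, 5, 6] / [4, 7] / [8]
  Insert 9 (step 9): P = [1, 2, 3, 7, 8, 9] / [4, 6] / [5];  Q = [1, 2, 3, 5, 6, 9] / [4, 7] / [8]
Final shape: (6, 2, 1).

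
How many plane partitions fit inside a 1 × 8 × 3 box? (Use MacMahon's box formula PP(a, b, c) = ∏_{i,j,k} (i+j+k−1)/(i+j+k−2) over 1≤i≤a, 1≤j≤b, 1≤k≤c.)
PP(1, 8, 3) = 165

Evaluate the triple product over i = 1..1, j = 1..8, k = 1..3. The factors are (2/1) · (3/2) · (4/3) · (3/2) · (4/3) · (5/4) · (4/3) · (5/4) · … (24 factors total). The numerators and denominators telescope so the product is an integer; carrying out the multiplication exactly gives PP(1, 8, 3) = 165.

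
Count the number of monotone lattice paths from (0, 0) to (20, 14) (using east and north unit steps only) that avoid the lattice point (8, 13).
Number of paths = 1389330270

Total paths from (0, 0) to (20, 14): C(34, 20) = 1391975640. Paths through (8, 13): (paths (0, 0) → (8, 13)) × (paths (8, 13) → (20, 14)) = C(21, 8) · C(13, 12) = 203490 · 13 = 2645370. Avoidance count = 1391975640 − 2645370 = 1389330270.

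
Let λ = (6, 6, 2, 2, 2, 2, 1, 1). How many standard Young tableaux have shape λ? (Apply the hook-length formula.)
# SYT of shape (6, 6, 2, 2, 2, 2, 1, 1) = 689424120

Hook-length formula: f^λ = n! / Π hook(c), product over all cells c of the Young diagram. For λ = (6, 6, 2, 2, 2, 2, 1, 1), n = 22 boxes. Hook lengths by row (left-to-right, top-to-bottom): [13, 10, 5, 4, 3, 2]; [12, 9, 4, 3, 2, 1]; [7, 4]; [6, 3]; [5, 2]; [4, 1]; [2]; [1]. Product of hooks = 1630347264000. So f^λ = 22! / 1630347264000 = 1124000727777607680000 / 1630347264000 = 689424120.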